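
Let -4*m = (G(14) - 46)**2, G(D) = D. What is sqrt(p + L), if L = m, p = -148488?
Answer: 2*I*sqrt(37186) ≈ 385.67*I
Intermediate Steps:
m = -256 (m = -(14 - 46)**2/4 = -1/4*(-32)**2 = -1/4*1024 = -256)
L = -256
sqrt(p + L) = sqrt(-148488 - 256) = sqrt(-148744) = 2*I*sqrt(37186)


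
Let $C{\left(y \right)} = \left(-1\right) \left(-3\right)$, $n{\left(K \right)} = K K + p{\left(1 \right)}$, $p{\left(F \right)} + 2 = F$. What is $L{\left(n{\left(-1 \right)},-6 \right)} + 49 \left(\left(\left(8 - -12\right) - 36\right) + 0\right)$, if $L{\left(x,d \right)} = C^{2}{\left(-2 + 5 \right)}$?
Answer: $-775$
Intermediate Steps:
$p{\left(F \right)} = -2 + F$
$n{\left(K \right)} = -1 + K^{2}$ ($n{\left(K \right)} = K K + \left(-2 + 1\right) = K^{2} - 1 = -1 + K^{2}$)
$C{\left(y \right)} = 3$
$L{\left(x,d \right)} = 9$ ($L{\left(x,d \right)} = 3^{2} = 9$)
$L{\left(n{\left(-1 \right)},-6 \right)} + 49 \left(\left(\left(8 - -12\right) - 36\right) + 0\right) = 9 + 49 \left(\left(\left(8 - -12\right) - 36\right) + 0\right) = 9 + 49 \left(\left(\left(8 + 12\right) - 36\right) + 0\right) = 9 + 49 \left(\left(20 - 36\right) + 0\right) = 9 + 49 \left(-16 + 0\right) = 9 + 49 \left(-16\right) = 9 - 784 = -775$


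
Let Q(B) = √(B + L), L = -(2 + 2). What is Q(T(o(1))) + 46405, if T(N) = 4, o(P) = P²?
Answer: 46405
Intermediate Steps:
L = -4 (L = -1*4 = -4)
Q(B) = √(-4 + B) (Q(B) = √(B - 4) = √(-4 + B))
Q(T(o(1))) + 46405 = √(-4 + 4) + 46405 = √0 + 46405 = 0 + 46405 = 46405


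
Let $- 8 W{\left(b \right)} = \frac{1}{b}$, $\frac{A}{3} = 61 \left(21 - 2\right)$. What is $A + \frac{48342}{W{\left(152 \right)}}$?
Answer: $-58780395$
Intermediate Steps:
$A = 3477$ ($A = 3 \cdot 61 \left(21 - 2\right) = 3 \cdot 61 \cdot 19 = 3 \cdot 1159 = 3477$)
$W{\left(b \right)} = - \frac{1}{8 b}$
$A + \frac{48342}{W{\left(152 \right)}} = 3477 + \frac{48342}{\left(- \frac{1}{8}\right) \frac{1}{152}} = 3477 + \frac{48342}{- \frac{1}{1216}} = 3477 + 48342 \left(-1216\right) = 3477 - 58783872 = -58780395$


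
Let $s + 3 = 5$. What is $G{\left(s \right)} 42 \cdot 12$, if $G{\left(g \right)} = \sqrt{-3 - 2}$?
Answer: $504 i \sqrt{5} \approx 1127.0 i$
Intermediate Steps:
$s = 2$ ($s = -3 + 5 = 2$)
$G{\left(g \right)} = i \sqrt{5}$ ($G{\left(g \right)} = \sqrt{-5} = i \sqrt{5}$)
$G{\left(s \right)} 42 \cdot 12 = i \sqrt{5} \cdot 42 \cdot 12 = 42 i \sqrt{5} \cdot 12 = 504 i \sqrt{5}$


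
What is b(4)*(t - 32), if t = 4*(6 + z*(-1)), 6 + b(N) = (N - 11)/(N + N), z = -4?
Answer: -55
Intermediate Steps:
b(N) = -6 + (-11 + N)/(2*N) (b(N) = -6 + (N - 11)/(N + N) = -6 + (-11 + N)/((2*N)) = -6 + (-11 + N)*(1/(2*N)) = -6 + (-11 + N)/(2*N))
t = 40 (t = 4*(6 - 4*(-1)) = 4*(6 + 4) = 4*10 = 40)
b(4)*(t - 32) = ((11/2)*(-1 - 1*4)/4)*(40 - 32) = ((11/2)*(¼)*(-1 - 4))*8 = ((11/2)*(¼)*(-5))*8 = -55/8*8 = -55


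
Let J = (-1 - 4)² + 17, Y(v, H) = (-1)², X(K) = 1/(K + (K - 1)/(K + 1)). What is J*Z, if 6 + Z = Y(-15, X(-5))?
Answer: -210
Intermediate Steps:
X(K) = 1/(K + (-1 + K)/(1 + K))
Y(v, H) = 1
Z = -5 (Z = -6 + 1 = -5)
J = 42 (J = (-5)² + 17 = 25 + 17 = 42)
J*Z = 42*(-5) = -210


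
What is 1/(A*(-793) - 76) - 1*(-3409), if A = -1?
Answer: 2444254/717 ≈ 3409.0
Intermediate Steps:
1/(A*(-793) - 76) - 1*(-3409) = 1/(-1*(-793) - 76) - 1*(-3409) = 1/(793 - 76) + 3409 = 1/717 + 3409 = 2444254/717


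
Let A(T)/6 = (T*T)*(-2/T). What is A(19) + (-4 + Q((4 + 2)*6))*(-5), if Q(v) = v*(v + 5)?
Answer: -7588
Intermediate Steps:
A(T) = -12*T (A(T) = 6*((T*T)*(-2/T)) = 6*(T**2*(-2/T)) = 6*(-2*T) = -12*T)
Q(v) = v*(5 + v)
A(19) + (-4 + Q((4 + 2)*6))*(-5) = -12*19 + (-4 + ((4 + 2)*6)*(5 + (4 + 2)*6))*(-5) = -228 + (-4 + (6*6)*(5 + 6*6))*(-5) = -228 + (-4 + 36*(5 + 36))*(-5) = -228 + (-4 + 36*41)*(-5) = -228 + (-4 + 1476)*(-5) = -228 + 1472*(-5) = -228 - 7360 = -7588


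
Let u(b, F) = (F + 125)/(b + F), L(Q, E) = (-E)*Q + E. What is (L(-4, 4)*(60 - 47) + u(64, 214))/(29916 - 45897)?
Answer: -72619/4442718 ≈ -0.016346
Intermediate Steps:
L(Q, E) = E - E*Q (L(Q, E) = -E*Q + E = E - E*Q)
u(b, F) = (125 + F)/(F + b)
(L(-4, 4)*(60 - 47) + u(64, 214))/(29916 - 45897) = ((4*(1 - 1*(-4)))*(60 - 47) + (125 + 214)/(214 + 64))/(29916 - 45897) = ((4*(1 + 4))*13 + 339/278)/(-15981) = ((4*5)*13 + (1/278)*339)*(-1/15981) = (20*13 + 339/278)*(-1/15981) = (260 + 339/278)*(-1/15981) = (72619/278)*(-1/15981) = -72619/4442718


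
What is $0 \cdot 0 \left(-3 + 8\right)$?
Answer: $0$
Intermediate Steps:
$0 \cdot 0 \left(-3 + 8\right) = 0 \cdot 5 = 0$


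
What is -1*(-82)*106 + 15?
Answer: 8707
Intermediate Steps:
-1*(-82)*106 + 15 = 82*106 + 15 = 8692 + 15 = 8707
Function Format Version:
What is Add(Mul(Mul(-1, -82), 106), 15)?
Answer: 8707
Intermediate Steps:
Add(Mul(Mul(-1, -82), 106), 15) = Add(Mul(82, 106), 15) = Add(8692, 15) = 8707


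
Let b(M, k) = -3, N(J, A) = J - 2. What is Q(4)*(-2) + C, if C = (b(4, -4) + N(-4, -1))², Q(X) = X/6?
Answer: 239/3 ≈ 79.667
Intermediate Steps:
N(J, A) = -2 + J
Q(X) = X/6 (Q(X) = X*(⅙) = X/6)
C = 81 (C = (-3 + (-2 - 4))² = (-3 - 6)² = (-9)² = 81)
Q(4)*(-2) + C = ((⅙)*4)*(-2) + 81 = (⅔)*(-2) + 81 = -4/3 + 81 = 239/3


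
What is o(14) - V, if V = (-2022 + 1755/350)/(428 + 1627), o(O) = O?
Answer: 718363/47950 ≈ 14.982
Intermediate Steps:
V = -47063/47950 (V = (-2022 + 1755*(1/350))/2055 = (-2022 + 351/70)*(1/2055) = -141189/70*1/2055 = -47063/47950 ≈ -0.98150)
o(14) - V = 14 - 1*(-47063/47950) = 14 + 47063/47950 = 718363/47950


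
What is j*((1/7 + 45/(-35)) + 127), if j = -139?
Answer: -122459/7 ≈ -17494.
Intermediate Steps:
j*((1/7 + 45/(-35)) + 127) = -139*((1/7 + 45/(-35)) + 127) = -139*((1*(1/7) + 45*(-1/35)) + 127) = -139*((1/7 - 9/7) + 127) = -139*(-8/7 + 127) = -139*881/7 = -122459/7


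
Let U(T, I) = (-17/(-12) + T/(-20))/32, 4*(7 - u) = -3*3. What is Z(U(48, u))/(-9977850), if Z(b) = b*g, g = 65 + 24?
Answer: 5251/19157472000 ≈ 2.7410e-7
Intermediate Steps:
g = 89
u = 37/4 (u = 7 - (-3)*3/4 = 7 - 1/4*(-9) = 7 + 9/4 = 37/4 ≈ 9.2500)
U(T, I) = 17/384 - T/640 (U(T, I) = (-17*(-1/12) + T*(-1/20))*(1/32) = (17/12 - T/20)*(1/32) = 17/384 - T/640)
Z(b) = 89*b (Z(b) = b*89 = 89*b)
Z(U(48, u))/(-9977850) = (89*(17/384 - 1/640*48))/(-9977850) = (89*(17/384 - 3/40))*(-1/9977850) = (89*(-59/1920))*(-1/9977850) = -5251/1920*(-1/9977850) = 5251/19157472000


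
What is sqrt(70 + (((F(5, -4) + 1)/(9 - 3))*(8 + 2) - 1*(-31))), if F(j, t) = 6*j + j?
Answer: sqrt(161) ≈ 12.689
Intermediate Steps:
F(j, t) = 7*j
sqrt(70 + (((F(5, -4) + 1)/(9 - 3))*(8 + 2) - 1*(-31))) = sqrt(70 + (((7*5 + 1)/(9 - 3))*(8 + 2) - 1*(-31))) = sqrt(70 + (((35 + 1)/6)*10 + 31)) = sqrt(70 + ((36*(1/6))*10 + 31)) = sqrt(70 + (6*10 + 31)) = sqrt(70 + (60 + 31)) = sqrt(70 + 91) = sqrt(161)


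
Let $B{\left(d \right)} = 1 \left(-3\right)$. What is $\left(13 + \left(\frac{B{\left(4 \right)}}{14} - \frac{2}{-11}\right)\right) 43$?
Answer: $\frac{85871}{154} \approx 557.6$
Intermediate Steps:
$B{\left(d \right)} = -3$
$\left(13 + \left(\frac{B{\left(4 \right)}}{14} - \frac{2}{-11}\right)\right) 43 = \left(13 - \left(- \frac{2}{11} + \frac{3}{14}\right)\right) 43 = \left(13 - \frac{5}{154}\right) 43 = \frac{1997}{154} \cdot 43 = \frac{85871}{154}$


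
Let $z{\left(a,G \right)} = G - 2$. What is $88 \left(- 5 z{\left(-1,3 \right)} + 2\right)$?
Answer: $-264$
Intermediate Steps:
$z{\left(a,G \right)} = -2 + G$
$88 \left(- 5 z{\left(-1,3 \right)} + 2\right) = 88 \left(- 5 \left(-2 + 3\right) + 2\right) = 88 \left(\left(-5\right) 1 + 2\right) = 88 \left(-5 + 2\right) = 88 \left(-3\right) = -264$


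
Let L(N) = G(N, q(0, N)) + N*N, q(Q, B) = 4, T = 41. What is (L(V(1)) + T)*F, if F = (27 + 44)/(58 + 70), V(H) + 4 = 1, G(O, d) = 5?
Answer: 3905/128 ≈ 30.508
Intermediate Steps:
V(H) = -3 (V(H) = -4 + 1 = -3)
L(N) = 5 + N² (L(N) = 5 + N*N = 5 + N²)
F = 71/128 ≈ 0.55469
(L(V(1)) + T)*F = ((5 + (-3)²) + 41)*(71/128) = ((5 + 9) + 41)*(71/128) = (14 + 41)*(71/128) = 55*(71/128) = 3905/128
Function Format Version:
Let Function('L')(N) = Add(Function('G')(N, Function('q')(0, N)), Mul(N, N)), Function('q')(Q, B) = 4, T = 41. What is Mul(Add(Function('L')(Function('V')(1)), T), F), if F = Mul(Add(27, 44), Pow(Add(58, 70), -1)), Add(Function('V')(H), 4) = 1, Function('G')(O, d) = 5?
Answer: Rational(3905, 128) ≈ 30.508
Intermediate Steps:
Function('V')(H) = -3 (Function('V')(H) = Add(-4, 1) = -3)
Function('L')(N) = Add(5, Pow(N, 2)) (Function('L')(N) = Add(5, Mul(N, N)) = Add(5, Pow(N, 2)))
F = Rational(71, 128) (F = Mul(71, Pow(128, -1)) = Mul(71, Rational(1, 128)) = Rational(71, 128) ≈ 0.55469)
Mul(Add(Function('L')(Function('V')(1)), T), F) = Mul(Add(Add(5, Pow(-3, 2)), 41), Rational(71, 128)) = Mul(Add(Add(5, 9), 41), Rational(71, 128)) = Mul(Add(14, 41), Rational(71, 128)) = Mul(55, Rational(71, 128)) = Rational(3905, 128)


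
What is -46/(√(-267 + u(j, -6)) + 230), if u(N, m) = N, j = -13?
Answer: -529/2659 + 23*I*√70/13295 ≈ -0.19895 + 0.014474*I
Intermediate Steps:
-46/(√(-267 + u(j, -6)) + 230) = -46/(√(-267 - 13) + 230) = -46/(√(-280) + 230) = -46/(2*I*√70 + 230) = -46/(230 + 2*I*√70)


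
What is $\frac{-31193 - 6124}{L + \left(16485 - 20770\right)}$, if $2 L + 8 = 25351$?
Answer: $- \frac{24878}{5591} \approx -4.4497$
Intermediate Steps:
$L = \frac{25343}{2}$ ($L = -4 + \frac{1}{2} \cdot 25351 = -4 + \frac{25351}{2} = \frac{25343}{2} \approx 12672.0$)
$\frac{-31193 - 6124}{L + \left(16485 - 20770\right)} = \frac{-31193 - 6124}{\frac{25343}{2} + \left(16485 - 20770\right)} = - \frac{37317}{\frac{25343}{2} - 4285} = - \frac{37317}{\frac{16773}{2}} = \left(-37317\right) \frac{2}{16773} = - \frac{24878}{5591}$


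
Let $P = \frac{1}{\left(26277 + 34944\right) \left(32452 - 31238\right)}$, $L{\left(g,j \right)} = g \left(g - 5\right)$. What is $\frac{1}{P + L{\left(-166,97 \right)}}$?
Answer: $\frac{74322294}{2109712637485} \approx 3.5229 \cdot 10^{-5}$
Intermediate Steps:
$L{\left(g,j \right)} = g \left(-5 + g\right)$
$P = \frac{1}{74322294}$ ($P = \frac{1}{61221 \cdot 1214} = \frac{1}{74322294} \approx 1.3455 \cdot 10^{-8}$)
$\frac{1}{P + L{\left(-166,97 \right)}} = \frac{1}{\frac{1}{74322294} - 166 \left(-5 - 166\right)} = \frac{1}{\frac{1}{74322294} - -28386} = \frac{1}{\frac{1}{74322294} + 28386} = \frac{1}{\frac{2109712637485}{74322294}} = \frac{74322294}{2109712637485}$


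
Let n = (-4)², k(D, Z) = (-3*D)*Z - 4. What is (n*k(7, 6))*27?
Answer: -56160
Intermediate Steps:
k(D, Z) = -4 - 3*D*Z (k(D, Z) = -3*D*Z - 4 = -4 - 3*D*Z)
n = 16
(n*k(7, 6))*27 = (16*(-4 - 3*7*6))*27 = (16*(-4 - 126))*27 = (16*(-130))*27 = -2080*27 = -56160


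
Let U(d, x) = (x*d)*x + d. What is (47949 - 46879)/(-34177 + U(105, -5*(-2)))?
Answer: -535/11786 ≈ -0.045393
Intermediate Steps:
U(d, x) = d + d*x² (U(d, x) = (d*x)*x + d = d*x² + d = d + d*x²)
(47949 - 46879)/(-34177 + U(105, -5*(-2))) = (47949 - 46879)/(-34177 + 105*(1 + (-5*(-2))²)) = 1070/(-34177 + 105*(1 + 10²)) = 1070/(-34177 + 105*(1 + 100)) = 1070/(-34177 + 105*101) = 1070/(-34177 + 10605) = 1070/(-23572) = 1070*(-1/23572) = -535/11786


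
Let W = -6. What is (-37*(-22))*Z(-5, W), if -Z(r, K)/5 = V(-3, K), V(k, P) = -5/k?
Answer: -20350/3 ≈ -6783.3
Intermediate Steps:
Z(r, K) = -25/3 (Z(r, K) = -(-25)/(-3) = -(-25)*(-1)/3 = -5*5/3 = -25/3)
(-37*(-22))*Z(-5, W) = -37*(-22)*(-25/3) = 814*(-25/3) = -20350/3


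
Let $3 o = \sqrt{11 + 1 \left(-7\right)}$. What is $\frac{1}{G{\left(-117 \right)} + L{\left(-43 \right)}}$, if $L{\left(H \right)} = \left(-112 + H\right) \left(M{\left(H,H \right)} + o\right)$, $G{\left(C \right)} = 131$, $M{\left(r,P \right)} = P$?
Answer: $\frac{3}{20078} \approx 0.00014942$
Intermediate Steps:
$o = \frac{2}{3}$ ($o = \frac{\sqrt{11 + 1 \left(-7\right)}}{3} = \frac{\sqrt{11 - 7}}{3} = \frac{\sqrt{4}}{3} = \frac{1}{3} \cdot 2 = \frac{2}{3} \approx 0.66667$)
$L{\left(H \right)} = \left(-112 + H\right) \left(\frac{2}{3} + H\right)$ ($L{\left(H \right)} = \left(-112 + H\right) \left(H + \frac{2}{3}\right) = \left(-112 + H\right) \left(\frac{2}{3} + H\right)$)
$\frac{1}{G{\left(-117 \right)} + L{\left(-43 \right)}} = \frac{1}{131 - \left(- \frac{14138}{3} - 1849\right)} = \frac{1}{131 + \left(- \frac{224}{3} + 1849 + \frac{14362}{3}\right)} = \frac{1}{131 + \frac{19685}{3}} = \frac{1}{\frac{20078}{3}} = \frac{3}{20078}$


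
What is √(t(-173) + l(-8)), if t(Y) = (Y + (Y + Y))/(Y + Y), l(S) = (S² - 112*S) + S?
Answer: √3814/2 ≈ 30.879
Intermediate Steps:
l(S) = S² - 111*S
t(Y) = 3/2 (t(Y) = (Y + 2*Y)/((2*Y)) = (3*Y)*(1/(2*Y)) = 3/2)
√(t(-173) + l(-8)) = √(3/2 - 8*(-111 - 8)) = √(3/2 - 8*(-119)) = √(3/2 + 952) = √(1907/2) = √3814/2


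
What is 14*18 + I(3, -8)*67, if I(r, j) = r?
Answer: 453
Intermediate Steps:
14*18 + I(3, -8)*67 = 14*18 + 3*67 = 252 + 201 = 453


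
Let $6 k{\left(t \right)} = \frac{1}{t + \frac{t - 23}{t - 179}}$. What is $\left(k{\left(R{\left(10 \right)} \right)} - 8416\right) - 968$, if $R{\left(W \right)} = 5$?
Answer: $- \frac{8332963}{888} \approx -9384.0$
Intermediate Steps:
$k{\left(t \right)} = \frac{1}{6 \left(t + \frac{-23 + t}{-179 + t}\right)}$ ($k{\left(t \right)} = \frac{1}{6 \left(t + \frac{t - 23}{t - 179}\right)} = \frac{1}{6 \left(t + \frac{-23 + t}{-179 + t}\right)}$)
$\left(k{\left(R{\left(10 \right)} \right)} - 8416\right) - 968 = \left(\frac{179 - 5}{6 \left(23 - 5^{2} + 178 \cdot 5\right)} - 8416\right) - 968 = \left(\frac{179 - 5}{6 \left(23 - 25 + 890\right)} - 8416\right) - 968 = \left(\frac{1}{6} \frac{1}{23 - 25 + 890} \cdot 174 - 8416\right) - 968 = \left(\frac{1}{6} \cdot \frac{1}{888} \cdot 174 - 8416\right) - 968 = \left(\frac{29}{888} - 8416\right) - 968 = - \frac{7473379}{888} - 968 = - \frac{8332963}{888}$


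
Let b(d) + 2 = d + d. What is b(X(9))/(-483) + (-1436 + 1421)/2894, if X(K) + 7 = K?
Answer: -13033/1397802 ≈ -0.0093239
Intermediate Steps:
X(K) = -7 + K
b(d) = -2 + 2*d (b(d) = -2 + (d + d) = -2 + 2*d)
b(X(9))/(-483) + (-1436 + 1421)/2894 = (-2 + 2*(-7 + 9))/(-483) + (-1436 + 1421)/2894 = (-2 + 2*2)*(-1/483) - 15*1/2894 = (-2 + 4)*(-1/483) - 15/2894 = 2*(-1/483) - 15/2894 = -2/483 - 15/2894 = -13033/1397802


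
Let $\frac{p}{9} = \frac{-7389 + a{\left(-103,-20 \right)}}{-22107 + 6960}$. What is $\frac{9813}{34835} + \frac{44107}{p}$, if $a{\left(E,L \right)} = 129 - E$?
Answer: $\frac{152114398428}{14665535} \approx 10372.0$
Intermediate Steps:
$p = \frac{421}{99}$ ($p = 9 \frac{-7389 + \left(129 - -103\right)}{-22107 + 6960} = 9 \frac{-7389 + \left(129 + 103\right)}{-15147} = 9 \left(-7389 + 232\right) \left(- \frac{1}{15147}\right) = 9 \left(\left(-7157\right) \left(- \frac{1}{15147}\right)\right) = 9 \cdot \frac{421}{891} = \frac{421}{99} \approx 4.2525$)
$\frac{9813}{34835} + \frac{44107}{p} = \frac{9813}{34835} + \frac{44107}{\frac{421}{99}} = 9813 \cdot \frac{1}{34835} + 44107 \cdot \frac{99}{421} = \frac{9813}{34835} + \frac{4366593}{421} = \frac{152114398428}{14665535}$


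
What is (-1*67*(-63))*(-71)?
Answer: -299691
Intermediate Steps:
(-1*67*(-63))*(-71) = -67*(-63)*(-71) = 4221*(-71) = -299691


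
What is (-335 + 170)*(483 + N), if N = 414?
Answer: -148005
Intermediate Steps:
(-335 + 170)*(483 + N) = (-335 + 170)*(483 + 414) = -165*897 = -148005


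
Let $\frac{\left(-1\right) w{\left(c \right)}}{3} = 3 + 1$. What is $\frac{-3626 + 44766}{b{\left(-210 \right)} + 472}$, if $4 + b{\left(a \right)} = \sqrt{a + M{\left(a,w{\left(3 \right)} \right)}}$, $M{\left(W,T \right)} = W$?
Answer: $\frac{1604460}{18287} - \frac{20570 i \sqrt{105}}{54861} \approx 87.738 - 3.8421 i$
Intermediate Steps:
$w{\left(c \right)} = -12$ ($w{\left(c \right)} = - 3 \left(3 + 1\right) = \left(-3\right) 4 = -12$)
$b{\left(a \right)} = -4 + \sqrt{2} \sqrt{a}$ ($b{\left(a \right)} = -4 + \sqrt{a + a} = -4 + \sqrt{2 a} = -4 + \sqrt{2} \sqrt{a}$)
$\frac{-3626 + 44766}{b{\left(-210 \right)} + 472} = \frac{-3626 + 44766}{\left(-4 + \sqrt{2} \sqrt{-210}\right) + 472} = \frac{41140}{\left(-4 + \sqrt{2} i \sqrt{210}\right) + 472} = \frac{41140}{\left(-4 + 2 i \sqrt{105}\right) + 472} = \frac{41140}{468 + 2 i \sqrt{105}}$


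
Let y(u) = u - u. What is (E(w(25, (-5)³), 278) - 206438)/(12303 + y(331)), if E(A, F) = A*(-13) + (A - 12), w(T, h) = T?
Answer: -206750/12303 ≈ -16.805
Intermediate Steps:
y(u) = 0
E(A, F) = -12 - 12*A (E(A, F) = -13*A + (-12 + A) = -12 - 12*A)
(E(w(25, (-5)³), 278) - 206438)/(12303 + y(331)) = ((-12 - 12*25) - 206438)/(12303 + 0) = ((-12 - 300) - 206438)/12303 = (-312 - 206438)*(1/12303) = -206750*1/12303 = -206750/12303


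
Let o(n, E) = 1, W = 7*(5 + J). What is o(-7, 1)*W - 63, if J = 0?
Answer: -28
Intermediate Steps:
W = 35 (W = 7*(5 + 0) = 7*5 = 35)
o(-7, 1)*W - 63 = 1*35 - 63 = 35 - 63 = -28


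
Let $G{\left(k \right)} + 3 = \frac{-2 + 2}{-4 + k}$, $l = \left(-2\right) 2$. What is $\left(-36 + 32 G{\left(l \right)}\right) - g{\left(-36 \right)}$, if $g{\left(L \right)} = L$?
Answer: $-96$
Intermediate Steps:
$l = -4$
$G{\left(k \right)} = -3$ ($G{\left(k \right)} = -3 + \frac{-2 + 2}{-4 + k} = -3 + \frac{0}{-4 + k} = -3 + 0 = -3$)
$\left(-36 + 32 G{\left(l \right)}\right) - g{\left(-36 \right)} = \left(-36 + 32 \left(-3\right)\right) - -36 = \left(-36 - 96\right) + 36 = -132 + 36 = -96$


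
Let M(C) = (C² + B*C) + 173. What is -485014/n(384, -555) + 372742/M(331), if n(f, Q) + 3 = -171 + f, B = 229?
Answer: -44953913321/19480965 ≈ -2307.6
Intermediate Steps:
n(f, Q) = -174 + f (n(f, Q) = -3 + (-171 + f) = -174 + f)
M(C) = 173 + C² + 229*C (M(C) = (C² + 229*C) + 173 = 173 + C² + 229*C)
-485014/n(384, -555) + 372742/M(331) = -485014/(-174 + 384) + 372742/(173 + 331² + 229*331) = -485014/210 + 372742/(173 + 109561 + 75799) = -485014*1/210 + 372742/185533 = -242507/105 + 372742*(1/185533) = -242507/105 + 372742/185533 = -44953913321/19480965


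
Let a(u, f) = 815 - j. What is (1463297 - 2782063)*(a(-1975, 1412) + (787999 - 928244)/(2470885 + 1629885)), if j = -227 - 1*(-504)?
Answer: -290929540446549/410077 ≈ -7.0945e+8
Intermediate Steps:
j = 277 (j = -227 + 504 = 277)
a(u, f) = 538 (a(u, f) = 815 - 1*277 = 815 - 277 = 538)
(1463297 - 2782063)*(a(-1975, 1412) + (787999 - 928244)/(2470885 + 1629885)) = (1463297 - 2782063)*(538 + (787999 - 928244)/(2470885 + 1629885)) = -1318766*(538 - 140245/4100770) = -1318766*(538 - 140245*1/4100770) = -1318766*(538 - 28049/820154) = -1318766*441214803/820154 = -290929540446549/410077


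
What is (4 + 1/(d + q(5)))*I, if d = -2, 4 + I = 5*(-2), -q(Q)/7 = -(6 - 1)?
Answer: -1862/33 ≈ -56.424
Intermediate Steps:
q(Q) = 35 (q(Q) = -(-7)*(6 - 1) = -(-7)*5 = -7*(-5) = 35)
I = -14 (I = -4 + 5*(-2) = -4 - 10 = -14)
(4 + 1/(d + q(5)))*I = (4 + 1/(-2 + 35))*(-14) = (4 + 1/33)*(-14) = (133/33)*(-14) = -1862/33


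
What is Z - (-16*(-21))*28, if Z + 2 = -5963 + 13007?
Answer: -2366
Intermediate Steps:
Z = 7042 (Z = -2 + (-5963 + 13007) = -2 + 7044 = 7042)
Z - (-16*(-21))*28 = 7042 - (-16*(-21))*28 = 7042 - 336*28 = 7042 - 1*9408 = 7042 - 9408 = -2366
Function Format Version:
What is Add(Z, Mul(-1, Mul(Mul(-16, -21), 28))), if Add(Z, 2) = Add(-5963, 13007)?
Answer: -2366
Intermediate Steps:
Z = 7042 (Z = Add(-2, Add(-5963, 13007)) = Add(-2, 7044) = 7042)
Add(Z, Mul(-1, Mul(Mul(-16, -21), 28))) = Add(7042, Mul(-1, Mul(Mul(-16, -21), 28))) = Add(7042, Mul(-1, Mul(336, 28))) = Add(7042, Mul(-1, 9408)) = Add(7042, -9408) = -2366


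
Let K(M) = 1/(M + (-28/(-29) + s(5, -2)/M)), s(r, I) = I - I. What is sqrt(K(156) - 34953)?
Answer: I*sqrt(181062658726)/2276 ≈ 186.96*I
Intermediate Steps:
s(r, I) = 0
K(M) = 1/(28/29 + M) (K(M) = 1/(M + (-28/(-29) + 0/M)) = 1/(M + (-28*(-1/29) + 0)) = 1/(M + (28/29 + 0)) = 1/(M + 28/29) = 1/(28/29 + M))
sqrt(K(156) - 34953) = sqrt(29/(28 + 29*156) - 34953) = sqrt(29/(28 + 4524) - 34953) = sqrt(29/4552 - 34953) = sqrt(-159106027/4552) = I*sqrt(181062658726)/2276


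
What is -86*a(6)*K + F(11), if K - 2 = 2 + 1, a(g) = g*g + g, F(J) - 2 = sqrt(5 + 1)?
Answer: -18058 + sqrt(6) ≈ -18056.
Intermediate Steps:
F(J) = 2 + sqrt(6) (F(J) = 2 + sqrt(5 + 1) = 2 + sqrt(6))
a(g) = g + g**2 (a(g) = g**2 + g = g + g**2)
K = 5 (K = 2 + (2 + 1) = 2 + 3 = 5)
-86*a(6)*K + F(11) = -86*6*(1 + 6)*5 + (2 + sqrt(6)) = -86*6*7*5 + (2 + sqrt(6)) = -3612*5 + (2 + sqrt(6)) = -86*210 + (2 + sqrt(6)) = -18060 + (2 + sqrt(6)) = -18058 + sqrt(6)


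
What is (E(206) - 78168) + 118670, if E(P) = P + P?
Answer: 40914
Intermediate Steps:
E(P) = 2*P
(E(206) - 78168) + 118670 = (2*206 - 78168) + 118670 = (412 - 78168) + 118670 = -77756 + 118670 = 40914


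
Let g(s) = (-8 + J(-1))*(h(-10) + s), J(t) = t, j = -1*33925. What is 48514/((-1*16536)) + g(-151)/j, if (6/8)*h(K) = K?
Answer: -835147097/280491900 ≈ -2.9774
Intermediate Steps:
j = -33925
h(K) = 4*K/3
g(s) = 120 - 9*s (g(s) = (-8 - 1)*((4/3)*(-10) + s) = -9*(-40/3 + s) = 120 - 9*s)
48514/((-1*16536)) + g(-151)/j = 48514/((-1*16536)) + (120 - 9*(-151))/(-33925) = 48514/(-16536) + (120 + 1359)*(-1/33925) = 48514*(-1/16536) + 1479*(-1/33925) = -24257/8268 - 1479/33925 = -835147097/280491900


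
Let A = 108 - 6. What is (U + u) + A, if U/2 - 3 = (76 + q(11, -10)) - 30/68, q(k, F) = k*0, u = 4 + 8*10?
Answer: 5833/17 ≈ 343.12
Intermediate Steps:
u = 84 (u = 4 + 80 = 84)
q(k, F) = 0
U = 2671/17 (U = 6 + 2*((76 + 0) - 30/68) = 6 + 2*(76 - 30*1/68) = 6 + 2*(76 - 15/34) = 6 + 2*(2569/34) = 6 + 2569/17 = 2671/17 ≈ 157.12)
A = 102
(U + u) + A = (2671/17 + 84) + 102 = 4099/17 + 102 = 5833/17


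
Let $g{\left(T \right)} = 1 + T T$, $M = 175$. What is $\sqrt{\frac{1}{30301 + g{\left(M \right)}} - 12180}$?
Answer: $\frac{i \sqrt{45213369766293}}{60927} \approx 110.36 i$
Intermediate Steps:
$g{\left(T \right)} = 1 + T^{2}$
$\sqrt{\frac{1}{30301 + g{\left(M \right)}} - 12180} = \sqrt{\frac{1}{30301 + \left(1 + 175^{2}\right)} - 12180} = \sqrt{\frac{1}{30301 + \left(1 + 30625\right)} - 12180} = \sqrt{\frac{1}{30301 + 30626} - 12180} = \sqrt{\frac{1}{60927} - 12180} = \sqrt{- \frac{742090859}{60927}} = \frac{i \sqrt{45213369766293}}{60927}$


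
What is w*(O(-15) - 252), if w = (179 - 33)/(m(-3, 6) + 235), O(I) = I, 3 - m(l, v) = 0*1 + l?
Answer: -38982/241 ≈ -161.75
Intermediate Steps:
m(l, v) = 3 - l (m(l, v) = 3 - (0*1 + l) = 3 - (0 + l) = 3 - l)
w = 146/241 (w = (179 - 33)/((3 - 1*(-3)) + 235) = 146/((3 + 3) + 235) = 146/(6 + 235) = 146/241 ≈ 0.60581)
w*(O(-15) - 252) = 146*(-15 - 252)/241 = (146/241)*(-267) = -38982/241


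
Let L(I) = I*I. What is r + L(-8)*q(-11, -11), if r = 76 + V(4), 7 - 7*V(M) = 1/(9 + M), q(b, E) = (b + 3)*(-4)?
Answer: 193374/91 ≈ 2125.0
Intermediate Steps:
q(b, E) = -12 - 4*b (q(b, E) = (3 + b)*(-4) = -12 - 4*b)
V(M) = 1 - 1/(7*(9 + M))
L(I) = I²
r = 7006/91 (r = 76 + (62/7 + 4)/(9 + 4) = 76 + (90/7)/13 = 76 + (1/13)*(90/7) = 76 + 90/91 = 7006/91 ≈ 76.989)
r + L(-8)*q(-11, -11) = 7006/91 + (-8)²*(-12 - 4*(-11)) = 7006/91 + 64*(-12 + 44) = 7006/91 + 64*32 = 7006/91 + 2048 = 193374/91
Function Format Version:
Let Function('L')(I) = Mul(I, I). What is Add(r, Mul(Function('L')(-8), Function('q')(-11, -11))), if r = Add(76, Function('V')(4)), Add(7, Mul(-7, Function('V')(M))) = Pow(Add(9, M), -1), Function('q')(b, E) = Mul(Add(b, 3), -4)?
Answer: Rational(193374, 91) ≈ 2125.0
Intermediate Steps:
Function('q')(b, E) = Add(-12, Mul(-4, b)) (Function('q')(b, E) = Mul(Add(3, b), -4) = Add(-12, Mul(-4, b)))
Function('V')(M) = Add(1, Mul(Rational(-1, 7), Pow(Add(9, M), -1)))
Function('L')(I) = Pow(I, 2)
r = Rational(7006, 91) (r = Add(76, Mul(Pow(Add(9, 4), -1), Add(Rational(62, 7), 4))) = Add(76, Mul(Pow(13, -1), Rational(90, 7))) = Add(76, Mul(Rational(1, 13), Rational(90, 7))) = Add(76, Rational(90, 91)) = Rational(7006, 91) ≈ 76.989)
Add(r, Mul(Function('L')(-8), Function('q')(-11, -11))) = Add(Rational(7006, 91), Mul(Pow(-8, 2), Add(-12, Mul(-4, -11)))) = Add(Rational(7006, 91), Mul(64, Add(-12, 44))) = Add(Rational(7006, 91), Mul(64, 32)) = Add(Rational(7006, 91), 2048) = Rational(193374, 91)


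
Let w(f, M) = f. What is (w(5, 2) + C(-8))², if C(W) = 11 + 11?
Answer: 729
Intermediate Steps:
C(W) = 22
(w(5, 2) + C(-8))² = (5 + 22)² = 27² = 729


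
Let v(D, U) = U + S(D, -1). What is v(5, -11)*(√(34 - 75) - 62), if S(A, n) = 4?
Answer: 434 - 7*I*√41 ≈ 434.0 - 44.822*I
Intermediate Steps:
v(D, U) = 4 + U (v(D, U) = U + 4 = 4 + U)
v(5, -11)*(√(34 - 75) - 62) = (4 - 11)*(√(34 - 75) - 62) = -7*(√(-41) - 62) = -7*(I*√41 - 62) = -7*(-62 + I*√41) = 434 - 7*I*√41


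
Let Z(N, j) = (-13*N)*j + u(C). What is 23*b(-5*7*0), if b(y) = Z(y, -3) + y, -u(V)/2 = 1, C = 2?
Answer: -46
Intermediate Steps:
u(V) = -2 (u(V) = -2*1 = -2)
Z(N, j) = -2 - 13*N*j (Z(N, j) = (-13*N)*j - 2 = -13*N*j - 2 = -2 - 13*N*j)
b(y) = -2 + 40*y (b(y) = (-2 - 13*y*(-3)) + y = (-2 + 39*y) + y = -2 + 40*y)
23*b(-5*7*0) = 23*(-2 + 40*(-5*7*0)) = 23*(-2 + 40*(-35*0)) = 23*(-2 + 40*0) = 23*(-2 + 0) = 23*(-2) = -46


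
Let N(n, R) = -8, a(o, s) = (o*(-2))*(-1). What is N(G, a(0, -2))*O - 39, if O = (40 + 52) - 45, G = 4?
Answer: -415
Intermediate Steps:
a(o, s) = 2*o (a(o, s) = -2*o*(-1) = 2*o)
O = 47 (O = 92 - 45 = 47)
N(G, a(0, -2))*O - 39 = -8*47 - 39 = -376 - 39 = -415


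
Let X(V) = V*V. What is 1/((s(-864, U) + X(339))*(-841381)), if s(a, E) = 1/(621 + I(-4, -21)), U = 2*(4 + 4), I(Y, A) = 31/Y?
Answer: -2453/237186327860677 ≈ -1.0342e-11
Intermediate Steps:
X(V) = V²
U = 16 (U = 2*8 = 16)
s(a, E) = 4/2453 (s(a, E) = 1/(621 + 31/(-4)) = 1/(621 + 31*(-¼)) = 1/(621 - 31/4) = 1/(2453/4) = 4/2453)
1/((s(-864, U) + X(339))*(-841381)) = 1/((4/2453 + 339²)*(-841381)) = -1/841381/(4/2453 + 114921) = -1/841381/(281901217/2453) = (2453/281901217)*(-1/841381) = -2453/237186327860677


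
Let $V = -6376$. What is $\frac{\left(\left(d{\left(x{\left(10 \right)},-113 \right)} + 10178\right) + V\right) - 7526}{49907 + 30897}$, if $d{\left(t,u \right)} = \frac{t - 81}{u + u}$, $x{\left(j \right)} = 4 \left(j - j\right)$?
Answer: $- \frac{841543}{18261704} \approx -0.046082$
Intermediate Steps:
$x{\left(j \right)} = 0$ ($x{\left(j \right)} = 4 \cdot 0 = 0$)
$d{\left(t,u \right)} = \frac{-81 + t}{2 u}$
$\frac{\left(\left(d{\left(x{\left(10 \right)},-113 \right)} + 10178\right) + V\right) - 7526}{49907 + 30897} = \frac{\left(\left(\frac{-81 + 0}{2 \left(-113\right)} + 10178\right) - 6376\right) - 7526}{49907 + 30897} = \frac{\left(\left(\frac{1}{2} \left(- \frac{1}{113}\right) \left(-81\right) + 10178\right) - 6376\right) - 7526}{80804} = \left(\left(\left(\frac{81}{226} + 10178\right) - 6376\right) - 7526\right) \frac{1}{80804} = \left(\left(\frac{2300309}{226} - 6376\right) - 7526\right) \frac{1}{80804} = \left(\frac{859333}{226} - 7526\right) \frac{1}{80804} = \left(- \frac{841543}{226}\right) \frac{1}{80804} = - \frac{841543}{18261704}$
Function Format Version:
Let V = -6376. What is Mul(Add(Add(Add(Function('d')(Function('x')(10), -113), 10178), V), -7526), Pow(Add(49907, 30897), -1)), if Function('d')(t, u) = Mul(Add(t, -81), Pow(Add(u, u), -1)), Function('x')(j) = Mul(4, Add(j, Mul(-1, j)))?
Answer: Rational(-841543, 18261704) ≈ -0.046082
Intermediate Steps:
Function('x')(j) = 0 (Function('x')(j) = Mul(4, 0) = 0)
Function('d')(t, u) = Mul(Rational(1, 2), Pow(u, -1), Add(-81, t)) (Function('d')(t, u) = Mul(Add(-81, t), Pow(Mul(2, u), -1)) = Mul(Add(-81, t), Mul(Rational(1, 2), Pow(u, -1))) = Mul(Rational(1, 2), Pow(u, -1), Add(-81, t)))
Mul(Add(Add(Add(Function('d')(Function('x')(10), -113), 10178), V), -7526), Pow(Add(49907, 30897), -1)) = Mul(Add(Add(Add(Mul(Rational(1, 2), Pow(-113, -1), Add(-81, 0)), 10178), -6376), -7526), Pow(Add(49907, 30897), -1)) = Mul(Add(Add(Add(Mul(Rational(1, 2), Rational(-1, 113), -81), 10178), -6376), -7526), Pow(80804, -1)) = Mul(Add(Add(Add(Rational(81, 226), 10178), -6376), -7526), Rational(1, 80804)) = Mul(Add(Add(Rational(2300309, 226), -6376), -7526), Rational(1, 80804)) = Mul(Add(Rational(859333, 226), -7526), Rational(1, 80804)) = Mul(Rational(-841543, 226), Rational(1, 80804)) = Rational(-841543, 18261704)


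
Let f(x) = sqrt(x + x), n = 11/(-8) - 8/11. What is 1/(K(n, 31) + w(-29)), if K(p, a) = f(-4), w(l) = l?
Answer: -29/849 - 2*I*sqrt(2)/849 ≈ -0.034158 - 0.0033315*I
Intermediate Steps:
n = -185/88 (n = 11*(-1/8) - 8*1/11 = -11/8 - 8/11 = -185/88 ≈ -2.1023)
f(x) = sqrt(2)*sqrt(x) (f(x) = sqrt(2*x) = sqrt(2)*sqrt(x))
K(p, a) = 2*I*sqrt(2) (K(p, a) = sqrt(2)*sqrt(-4) = sqrt(2)*(2*I) = 2*I*sqrt(2))
1/(K(n, 31) + w(-29)) = 1/(2*I*sqrt(2) - 29) = 1/(-29 + 2*I*sqrt(2))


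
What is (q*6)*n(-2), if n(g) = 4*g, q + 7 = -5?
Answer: 576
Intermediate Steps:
q = -12 (q = -7 - 5 = -12)
(q*6)*n(-2) = (-12*6)*(4*(-2)) = -72*(-8) = 576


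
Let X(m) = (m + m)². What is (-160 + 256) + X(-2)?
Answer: 112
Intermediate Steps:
X(m) = 4*m² (X(m) = (2*m)² = 4*m²)
(-160 + 256) + X(-2) = (-160 + 256) + 4*(-2)² = 96 + 4*4 = 96 + 16 = 112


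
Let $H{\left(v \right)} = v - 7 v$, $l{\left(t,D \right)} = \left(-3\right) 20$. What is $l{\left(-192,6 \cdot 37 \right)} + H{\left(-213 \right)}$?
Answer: $1218$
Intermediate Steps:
$l{\left(t,D \right)} = -60$
$H{\left(v \right)} = - 6 v$
$l{\left(-192,6 \cdot 37 \right)} + H{\left(-213 \right)} = -60 - -1278 = -60 + 1278 = 1218$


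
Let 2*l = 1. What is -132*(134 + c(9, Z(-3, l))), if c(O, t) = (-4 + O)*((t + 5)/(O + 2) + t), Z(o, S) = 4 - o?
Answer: -23028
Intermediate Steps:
l = ½ (l = (½)*1 = ½ ≈ 0.50000)
c(O, t) = (-4 + O)*(t + (5 + t)/(2 + O)) (c(O, t) = (-4 + O)*((5 + t)/(2 + O) + t) = (-4 + O)*(t + (5 + t)/(2 + O)))
-132*(134 + c(9, Z(-3, l))) = -132*(134 + (-20 - 12*(4 - 1*(-3)) + 5*9 + (4 - 1*(-3))*9² - 1*9*(4 - 1*(-3)))/(2 + 9)) = -132*(134 + (-20 - 12*(4 + 3) + 45 + (4 + 3)*81 - 1*9*(4 + 3))/11) = -132*(134 + (-20 - 12*7 + 45 + 7*81 - 1*9*7)/11) = -132*(134 + (-20 - 84 + 45 + 567 - 63)/11) = -132*(134 + (1/11)*445) = -132*(134 + 445/11) = -132*1919/11 = -23028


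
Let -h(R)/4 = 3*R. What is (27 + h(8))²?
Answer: 4761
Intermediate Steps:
h(R) = -12*R
(27 + h(8))² = (27 - 12*8)² = (27 - 96)² = (-69)² = 4761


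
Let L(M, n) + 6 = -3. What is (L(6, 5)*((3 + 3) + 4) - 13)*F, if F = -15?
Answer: 1545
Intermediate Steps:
L(M, n) = -9 (L(M, n) = -6 - 3 = -9)
(L(6, 5)*((3 + 3) + 4) - 13)*F = (-9*((3 + 3) + 4) - 13)*(-15) = (-9*(6 + 4) - 13)*(-15) = (-9*10 - 13)*(-15) = (-90 - 13)*(-15) = -103*(-15) = 1545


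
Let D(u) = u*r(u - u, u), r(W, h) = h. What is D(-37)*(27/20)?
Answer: 36963/20 ≈ 1848.2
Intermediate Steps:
D(u) = u² (D(u) = u*u = u²)
D(-37)*(27/20) = (-37)²*(27/20) = 1369*(27*(1/20)) = 1369*(27/20) = 36963/20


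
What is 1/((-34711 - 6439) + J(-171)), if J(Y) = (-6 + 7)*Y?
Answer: -1/41321 ≈ -2.4201e-5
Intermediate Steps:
J(Y) = Y (J(Y) = 1*Y = Y)
1/((-34711 - 6439) + J(-171)) = 1/((-34711 - 6439) - 171) = 1/(-41150 - 171) = 1/(-41321) = -1/41321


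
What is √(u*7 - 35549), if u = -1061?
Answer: 4*I*√2686 ≈ 207.31*I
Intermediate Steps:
√(u*7 - 35549) = √(-1061*7 - 35549) = √(-7427 - 35549) = √(-42976) = 4*I*√2686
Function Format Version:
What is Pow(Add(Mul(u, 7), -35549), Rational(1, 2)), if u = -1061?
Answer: Mul(4, I, Pow(2686, Rational(1, 2))) ≈ Mul(207.31, I)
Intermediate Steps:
Pow(Add(Mul(u, 7), -35549), Rational(1, 2)) = Pow(Add(Mul(-1061, 7), -35549), Rational(1, 2)) = Pow(Add(-7427, -35549), Rational(1, 2)) = Pow(-42976, Rational(1, 2)) = Mul(4, I, Pow(2686, Rational(1, 2)))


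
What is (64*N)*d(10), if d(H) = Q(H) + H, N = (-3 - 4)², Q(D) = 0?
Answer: 31360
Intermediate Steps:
N = 49 (N = (-7)² = 49)
d(H) = H (d(H) = 0 + H = H)
(64*N)*d(10) = (64*49)*10 = 3136*10 = 31360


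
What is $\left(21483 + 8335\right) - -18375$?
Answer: $48193$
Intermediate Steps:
$\left(21483 + 8335\right) - -18375 = 29818 + 18375 = 48193$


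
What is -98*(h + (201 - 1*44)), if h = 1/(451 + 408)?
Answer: -13216672/859 ≈ -15386.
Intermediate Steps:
h = 1/859 ≈ 0.0011641
-98*(h + (201 - 1*44)) = -98*(1/859 + (201 - 1*44)) = -98*(1/859 + (201 - 44)) = -98*(1/859 + 157) = -98*134864/859 = -13216672/859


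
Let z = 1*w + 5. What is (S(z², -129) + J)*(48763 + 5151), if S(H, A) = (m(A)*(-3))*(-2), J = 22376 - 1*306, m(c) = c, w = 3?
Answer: 1148152544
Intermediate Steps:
z = 8 (z = 1*3 + 5 = 3 + 5 = 8)
J = 22070 (J = 22376 - 306 = 22070)
S(H, A) = 6*A (S(H, A) = (A*(-3))*(-2) = -3*A*(-2) = 6*A)
(S(z², -129) + J)*(48763 + 5151) = (6*(-129) + 22070)*(48763 + 5151) = (-774 + 22070)*53914 = 21296*53914 = 1148152544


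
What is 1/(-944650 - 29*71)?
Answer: -1/946709 ≈ -1.0563e-6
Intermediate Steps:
1/(-944650 - 29*71) = 1/(-944650 - 2059) = 1/(-946709) = -1/946709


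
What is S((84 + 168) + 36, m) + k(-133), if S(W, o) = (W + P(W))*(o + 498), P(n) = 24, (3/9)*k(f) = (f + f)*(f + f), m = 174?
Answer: 421932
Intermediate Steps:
k(f) = 12*f² (k(f) = 3*((f + f)*(f + f)) = 3*((2*f)*(2*f)) = 3*(4*f²) = 12*f²)
S(W, o) = (24 + W)*(498 + o) (S(W, o) = (W + 24)*(o + 498) = (24 + W)*(498 + o))
S((84 + 168) + 36, m) + k(-133) = (11952 + 24*174 + 498*((84 + 168) + 36) + ((84 + 168) + 36)*174) + 12*(-133)² = (11952 + 4176 + 498*(252 + 36) + (252 + 36)*174) + 12*17689 = (11952 + 4176 + 498*288 + 288*174) + 212268 = (11952 + 4176 + 143424 + 50112) + 212268 = 209664 + 212268 = 421932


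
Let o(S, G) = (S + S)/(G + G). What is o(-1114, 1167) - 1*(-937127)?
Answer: 1093626095/1167 ≈ 9.3713e+5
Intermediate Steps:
o(S, G) = S/G (o(S, G) = (2*S)/((2*G)) = (2*S)*(1/(2*G)) = S/G)
o(-1114, 1167) - 1*(-937127) = -1114/1167 - 1*(-937127) = -1114*1/1167 + 937127 = -1114/1167 + 937127 = 1093626095/1167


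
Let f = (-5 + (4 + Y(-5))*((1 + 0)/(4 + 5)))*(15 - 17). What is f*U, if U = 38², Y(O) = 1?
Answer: 115520/9 ≈ 12836.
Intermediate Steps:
f = 80/9 (f = (-5 + (4 + 1)*((1 + 0)/(4 + 5)))*(15 - 17) = (-5 + 5*(1/9))*(-2) = (-5 + 5*(1*(⅑)))*(-2) = (-5 + 5*(⅑))*(-2) = (-5 + 5/9)*(-2) = -40/9*(-2) = 80/9 ≈ 8.8889)
U = 1444
f*U = (80/9)*1444 = 115520/9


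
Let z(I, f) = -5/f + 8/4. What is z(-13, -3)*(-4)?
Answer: -44/3 ≈ -14.667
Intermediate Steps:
z(I, f) = 2 - 5/f (z(I, f) = -5/f + 8*(¼) = -5/f + 2 = 2 - 5/f)
z(-13, -3)*(-4) = (2 - 5/(-3))*(-4) = (2 - 5*(-⅓))*(-4) = (2 + 5/3)*(-4) = (11/3)*(-4) = -44/3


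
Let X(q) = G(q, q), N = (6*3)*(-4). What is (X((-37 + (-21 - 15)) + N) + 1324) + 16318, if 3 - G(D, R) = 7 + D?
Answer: 17783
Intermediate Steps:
N = -72 (N = 18*(-4) = -72)
G(D, R) = -4 - D (G(D, R) = 3 - (7 + D) = 3 + (-7 - D) = -4 - D)
X(q) = -4 - q
(X((-37 + (-21 - 15)) + N) + 1324) + 16318 = ((-4 - ((-37 + (-21 - 15)) - 72)) + 1324) + 16318 = ((-4 - ((-37 - 36) - 72)) + 1324) + 16318 = ((-4 - (-73 - 72)) + 1324) + 16318 = ((-4 - 1*(-145)) + 1324) + 16318 = ((-4 + 145) + 1324) + 16318 = (141 + 1324) + 16318 = 1465 + 16318 = 17783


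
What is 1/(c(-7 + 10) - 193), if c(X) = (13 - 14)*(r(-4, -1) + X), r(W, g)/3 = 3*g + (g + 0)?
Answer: -1/184 ≈ -0.0054348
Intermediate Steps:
r(W, g) = 12*g (r(W, g) = 3*(3*g + (g + 0)) = 3*(3*g + g) = 3*(4*g) = 12*g)
c(X) = 12 - X (c(X) = (13 - 14)*(12*(-1) + X) = -(-12 + X) = 12 - X)
1/(c(-7 + 10) - 193) = 1/((12 - (-7 + 10)) - 193) = 1/((12 - 1*3) - 193) = 1/((12 - 3) - 193) = 1/(9 - 193) = 1/(-184) = -1/184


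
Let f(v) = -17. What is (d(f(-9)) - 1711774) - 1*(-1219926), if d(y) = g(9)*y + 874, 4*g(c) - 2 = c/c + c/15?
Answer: -4909893/10 ≈ -4.9099e+5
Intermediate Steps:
g(c) = ¾ + c/60 (g(c) = ½ + (c/c + c/15)/4 = ½ + (1 + c*(1/15))/4 = ½ + (1 + c/15)/4 = ½ + (¼ + c/60) = ¾ + c/60)
d(y) = 874 + 9*y/10 (d(y) = (¾ + (1/60)*9)*y + 874 = (¾ + 3/20)*y + 874 = 9*y/10 + 874 = 874 + 9*y/10)
(d(f(-9)) - 1711774) - 1*(-1219926) = ((874 + (9/10)*(-17)) - 1711774) - 1*(-1219926) = ((874 - 153/10) - 1711774) + 1219926 = (8587/10 - 1711774) + 1219926 = -17109153/10 + 1219926 = -4909893/10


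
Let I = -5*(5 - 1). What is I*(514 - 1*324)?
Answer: -3800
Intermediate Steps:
I = -20 (I = -5*4 = -20)
I*(514 - 1*324) = -20*(514 - 1*324) = -20*(514 - 324) = -20*190 = -3800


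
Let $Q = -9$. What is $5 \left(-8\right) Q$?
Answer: $360$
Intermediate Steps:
$5 \left(-8\right) Q = 5 \left(-8\right) \left(-9\right) = \left(-40\right) \left(-9\right) = 360$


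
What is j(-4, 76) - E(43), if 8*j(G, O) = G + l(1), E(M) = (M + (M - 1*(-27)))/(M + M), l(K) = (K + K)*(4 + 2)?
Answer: -27/86 ≈ -0.31395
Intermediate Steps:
l(K) = 12*K (l(K) = (2*K)*6 = 12*K)
E(M) = (27 + 2*M)/(2*M) (E(M) = (M + (M + 27))/((2*M)) = (M + (27 + M))*(1/(2*M)) = (27 + 2*M)*(1/(2*M)) = (27 + 2*M)/(2*M))
j(G, O) = 3/2 + G/8 (j(G, O) = (G + 12*1)/8 = (G + 12)/8 = (12 + G)/8 = 3/2 + G/8)
j(-4, 76) - E(43) = (3/2 + (⅛)*(-4)) - (27/2 + 43)/43 = (3/2 - ½) - 113/(43*2) = 1 - 1*113/86 = 1 - 113/86 = -27/86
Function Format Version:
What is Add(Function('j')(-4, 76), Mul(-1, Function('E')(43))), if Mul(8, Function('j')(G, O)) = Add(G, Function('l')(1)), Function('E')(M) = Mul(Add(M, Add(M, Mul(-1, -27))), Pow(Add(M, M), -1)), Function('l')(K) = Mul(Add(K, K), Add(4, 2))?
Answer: Rational(-27, 86) ≈ -0.31395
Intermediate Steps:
Function('l')(K) = Mul(12, K) (Function('l')(K) = Mul(Mul(2, K), 6) = Mul(12, K))
Function('E')(M) = Mul(Rational(1, 2), Pow(M, -1), Add(27, Mul(2, M))) (Function('E')(M) = Mul(Add(M, Add(M, 27)), Pow(Mul(2, M), -1)) = Mul(Add(M, Add(27, M)), Mul(Rational(1, 2), Pow(M, -1))) = Mul(Add(27, Mul(2, M)), Mul(Rational(1, 2), Pow(M, -1))) = Mul(Rational(1, 2), Pow(M, -1), Add(27, Mul(2, M))))
Function('j')(G, O) = Add(Rational(3, 2), Mul(Rational(1, 8), G)) (Function('j')(G, O) = Mul(Rational(1, 8), Add(G, Mul(12, 1))) = Mul(Rational(1, 8), Add(G, 12)) = Mul(Rational(1, 8), Add(12, G)) = Add(Rational(3, 2), Mul(Rational(1, 8), G)))
Add(Function('j')(-4, 76), Mul(-1, Function('E')(43))) = Add(Add(Rational(3, 2), Mul(Rational(1, 8), -4)), Mul(-1, Mul(Pow(43, -1), Add(Rational(27, 2), 43)))) = Add(Add(Rational(3, 2), Rational(-1, 2)), Mul(-1, Mul(Rational(1, 43), Rational(113, 2)))) = Add(1, Mul(-1, Rational(113, 86))) = Add(1, Rational(-113, 86)) = Rational(-27, 86)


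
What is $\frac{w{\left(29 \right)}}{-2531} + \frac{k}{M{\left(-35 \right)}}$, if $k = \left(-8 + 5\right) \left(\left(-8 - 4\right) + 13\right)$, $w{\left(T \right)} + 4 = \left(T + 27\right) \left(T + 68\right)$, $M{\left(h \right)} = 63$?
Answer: $- \frac{116519}{53151} \approx -2.1922$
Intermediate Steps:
$w{\left(T \right)} = -4 + \left(27 + T\right) \left(68 + T\right)$ ($w{\left(T \right)} = -4 + \left(T + 27\right) \left(T + 68\right) = -4 + \left(27 + T\right) \left(68 + T\right)$)
$k = -3$ ($k = - 3 \left(-12 + 13\right) = \left(-3\right) 1 = -3$)
$\frac{w{\left(29 \right)}}{-2531} + \frac{k}{M{\left(-35 \right)}} = \frac{1832 + 29^{2} + 95 \cdot 29}{-2531} - \frac{3}{63} = \left(1832 + 841 + 2755\right) \left(- \frac{1}{2531}\right) - \frac{1}{21} = 5428 \left(- \frac{1}{2531}\right) - \frac{1}{21} = - \frac{5428}{2531} - \frac{1}{21} = - \frac{116519}{53151}$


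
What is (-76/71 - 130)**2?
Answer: 86601636/5041 ≈ 17179.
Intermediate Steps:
(-76/71 - 130)**2 = (-9306/71)**2 = 86601636/5041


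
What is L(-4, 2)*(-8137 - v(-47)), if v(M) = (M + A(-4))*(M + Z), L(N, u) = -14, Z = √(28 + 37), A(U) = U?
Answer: 147476 - 714*√65 ≈ 1.4172e+5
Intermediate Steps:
Z = √65 ≈ 8.0623
v(M) = (-4 + M)*(M + √65) (v(M) = (M - 4)*(M + √65) = (-4 + M)*(M + √65))
L(-4, 2)*(-8137 - v(-47)) = -14*(-8137 - ((-47)² - 4*(-47) - 4*√65 - 47*√65)) = -14*(-8137 - (2209 + 188 - 4*√65 - 47*√65)) = -14*(-8137 - (2397 - 51*√65)) = -14*(-8137 + (-2397 + 51*√65)) = -14*(-10534 + 51*√65) = 147476 - 714*√65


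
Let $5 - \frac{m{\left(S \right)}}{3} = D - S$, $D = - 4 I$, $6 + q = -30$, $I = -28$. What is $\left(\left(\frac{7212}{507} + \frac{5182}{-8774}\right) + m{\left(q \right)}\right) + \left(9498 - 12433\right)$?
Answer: $- \frac{2483971223}{741403} \approx -3350.4$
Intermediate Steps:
$q = -36$ ($q = -6 - 30 = -36$)
$D = 112$ ($D = \left(-4\right) \left(-28\right) = 112$)
$m{\left(S \right)} = -321 + 3 S$ ($m{\left(S \right)} = 15 - 3 \left(112 - S\right) = 15 + \left(-336 + 3 S\right) = -321 + 3 S$)
$\left(\left(\frac{7212}{507} + \frac{5182}{-8774}\right) + m{\left(q \right)}\right) + \left(9498 - 12433\right) = \left(\left(\frac{7212}{507} + \frac{5182}{-8774}\right) + \left(-321 + 3 \left(-36\right)\right)\right) + \left(9498 - 12433\right) = \left(\left(7212 \cdot \frac{1}{507} + 5182 \left(- \frac{1}{8774}\right)\right) - 429\right) + \left(9498 - 12433\right) = \left(\left(\frac{2404}{169} - \frac{2591}{4387}\right) - 429\right) + \left(9498 - 12433\right) = \left(\frac{10108469}{741403} - 429\right) - 2935 = - \frac{307953418}{741403} - 2935 = - \frac{2483971223}{741403}$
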